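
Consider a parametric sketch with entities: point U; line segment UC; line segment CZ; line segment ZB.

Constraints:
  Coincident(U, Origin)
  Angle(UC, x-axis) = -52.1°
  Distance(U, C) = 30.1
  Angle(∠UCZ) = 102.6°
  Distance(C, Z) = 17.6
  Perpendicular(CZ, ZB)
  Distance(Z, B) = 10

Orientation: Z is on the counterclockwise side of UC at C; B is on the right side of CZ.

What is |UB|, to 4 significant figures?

46.20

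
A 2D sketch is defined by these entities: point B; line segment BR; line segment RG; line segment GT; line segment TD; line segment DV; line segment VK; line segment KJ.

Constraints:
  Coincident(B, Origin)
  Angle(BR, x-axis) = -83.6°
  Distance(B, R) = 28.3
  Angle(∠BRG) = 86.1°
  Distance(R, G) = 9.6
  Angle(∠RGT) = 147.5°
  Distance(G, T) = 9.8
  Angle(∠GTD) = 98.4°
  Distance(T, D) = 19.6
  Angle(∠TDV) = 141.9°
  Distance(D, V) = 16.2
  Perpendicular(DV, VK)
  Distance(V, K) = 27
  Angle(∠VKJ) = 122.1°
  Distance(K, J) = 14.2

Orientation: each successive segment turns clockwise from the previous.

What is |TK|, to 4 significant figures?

34.96

B is at the origin; BR runs at -83.6° with length 28.3, so R = (3.155, -28.12). ∠BRG = 86.1° gives RG at -177.5° from the x-axis; with |RG| = 9.6, G = (-6.436, -28.54). ∠RGT = 147.5° gives GT at 150.0° from the x-axis; with |GT| = 9.8, T = (-14.92, -23.64). ∠GTD = 98.4° gives TD at 68.40° from the x-axis; with |TD| = 19.6, D = (-7.708, -5.419). ∠TDV = 141.9° gives DV at 30.30° from the x-axis; with |DV| = 16.2, V = (6.279, 2.755). DV is perpendicular to VK, so VK runs at -59.70°; with |VK| = 27.0, K = (19.90, -20.56). Then |TK| = |K − T| = 34.96.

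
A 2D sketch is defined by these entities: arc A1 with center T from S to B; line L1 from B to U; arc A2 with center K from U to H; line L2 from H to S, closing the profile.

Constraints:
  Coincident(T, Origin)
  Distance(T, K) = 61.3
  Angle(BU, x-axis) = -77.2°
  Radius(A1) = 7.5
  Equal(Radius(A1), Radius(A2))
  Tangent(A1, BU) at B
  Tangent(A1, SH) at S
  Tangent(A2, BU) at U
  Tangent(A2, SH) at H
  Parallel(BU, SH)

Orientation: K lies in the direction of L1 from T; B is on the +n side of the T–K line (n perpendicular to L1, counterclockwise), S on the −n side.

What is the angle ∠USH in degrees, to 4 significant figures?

13.75°

The slot axis is L1's direction at -77.2°, so u = (cos -77.2°, sin -77.2°) = (0.2215, -0.9751) and n = (−sin -77.2°, cos -77.2°) = (0.9751, 0.2215). T is at the origin and K lies 61.3 along u from T, so K = 61.3·u = (13.58, -59.78). Tangency of A1 to both parallel lines with radius 7.5 puts B and S at T ± 7.5·n: B = (7.314, 1.662), S = (-7.314, -1.662). Equal radii place U and H the same way about K: U = K + 7.5·n = (20.89, -58.12), H = K − 7.5·n = (6.267, -61.44). Then cos ∠USH = SU·SH / (|SU||SH|), giving 13.75°.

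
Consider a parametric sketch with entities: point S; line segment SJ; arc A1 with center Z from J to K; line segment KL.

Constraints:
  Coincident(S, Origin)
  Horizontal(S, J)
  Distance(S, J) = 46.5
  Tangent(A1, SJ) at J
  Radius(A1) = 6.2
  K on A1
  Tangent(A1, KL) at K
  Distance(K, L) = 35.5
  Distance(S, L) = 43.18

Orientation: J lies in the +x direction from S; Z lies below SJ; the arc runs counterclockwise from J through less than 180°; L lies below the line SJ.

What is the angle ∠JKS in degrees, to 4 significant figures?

143.5°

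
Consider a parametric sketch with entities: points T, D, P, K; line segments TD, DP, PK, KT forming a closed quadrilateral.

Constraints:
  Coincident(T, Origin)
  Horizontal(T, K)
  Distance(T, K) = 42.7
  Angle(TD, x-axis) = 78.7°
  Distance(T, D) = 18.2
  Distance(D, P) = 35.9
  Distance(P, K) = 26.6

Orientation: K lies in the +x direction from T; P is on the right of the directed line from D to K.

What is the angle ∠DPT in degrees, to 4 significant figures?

27.68°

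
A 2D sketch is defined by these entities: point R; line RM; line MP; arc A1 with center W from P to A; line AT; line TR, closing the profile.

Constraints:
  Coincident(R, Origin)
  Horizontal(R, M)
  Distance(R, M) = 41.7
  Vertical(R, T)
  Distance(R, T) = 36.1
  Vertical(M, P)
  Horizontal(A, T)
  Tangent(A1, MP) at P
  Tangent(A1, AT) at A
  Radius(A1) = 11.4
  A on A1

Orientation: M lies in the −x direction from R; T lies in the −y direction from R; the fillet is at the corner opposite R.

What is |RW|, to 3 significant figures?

39.1

R is at the origin; RM is horizontal with |RM| = 41.7 and M on the −x side, so M = (-41.7, 0.00). R and T share the same x with |RT| = 36.1 and T on the −y side, so T = (0.00, -36.1). The virtual corner opposite R is at (-41.7, -36.1). A1 meets MP tangentially, so WP is at right angles to MP and the tangent condition forces WA to be normal to AT, with radius 11.4, so the center W sits 11.4 in from both sides at W = (-30.3, -24.7). Then |RW| = |W − R| = 39.1.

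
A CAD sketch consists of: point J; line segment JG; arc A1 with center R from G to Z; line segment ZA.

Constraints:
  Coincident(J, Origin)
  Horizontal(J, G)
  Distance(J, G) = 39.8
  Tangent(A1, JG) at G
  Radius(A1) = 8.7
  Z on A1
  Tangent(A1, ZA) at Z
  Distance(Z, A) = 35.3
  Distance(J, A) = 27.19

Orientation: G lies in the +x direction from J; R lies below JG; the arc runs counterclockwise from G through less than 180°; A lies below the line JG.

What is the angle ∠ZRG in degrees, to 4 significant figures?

42.32°

J is at the origin; JG is horizontal with |JG| = 39.8 and G on the +x side, so G = (39.80, 0.000). Tangency of A1 to JG means the radius RG is perpendicular to JG, so R = G + (0, -8.7) = (39.80, -8.700). Since RZ ⟂ ZA (tangency), |RA| = √(8.7² + 35.3²) = 36.36 regardless of where Z sits on A1. So A lies on both circle(J, 27.19) and circle(R, 36.36); the below-JG intersection is A = (7.842, -26.03). Z is the foot of the tangent from A: Z = (33.94, -2.267).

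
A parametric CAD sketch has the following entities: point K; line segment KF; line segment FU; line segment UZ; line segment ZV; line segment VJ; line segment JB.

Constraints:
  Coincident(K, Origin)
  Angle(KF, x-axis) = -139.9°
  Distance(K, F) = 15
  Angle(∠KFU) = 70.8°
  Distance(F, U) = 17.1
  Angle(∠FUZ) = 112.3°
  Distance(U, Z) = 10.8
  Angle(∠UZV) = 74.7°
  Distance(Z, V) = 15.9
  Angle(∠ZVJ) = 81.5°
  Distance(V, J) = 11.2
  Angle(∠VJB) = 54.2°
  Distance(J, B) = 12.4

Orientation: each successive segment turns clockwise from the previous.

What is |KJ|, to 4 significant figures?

13.45

K is at the origin; KF runs at -139.9° with length 15.0, so F = (-11.47, -9.662). ∠KFU = 70.8° gives FU at 110.9° from the x-axis; with |FU| = 17.1, U = (-17.57, 6.313). ∠FUZ = 112.3° gives UZ at 43.20° from the x-axis; with |UZ| = 10.8, Z = (-9.701, 13.71). ∠UZV = 74.7° gives ZV at -62.10° from the x-axis; with |ZV| = 15.9, V = (-2.261, -0.3457). ∠ZVJ = 81.5° gives VJ at -160.6° from the x-axis; with |VJ| = 11.2, J = (-12.83, -4.066). Then |KJ| = |J − K| = 13.45.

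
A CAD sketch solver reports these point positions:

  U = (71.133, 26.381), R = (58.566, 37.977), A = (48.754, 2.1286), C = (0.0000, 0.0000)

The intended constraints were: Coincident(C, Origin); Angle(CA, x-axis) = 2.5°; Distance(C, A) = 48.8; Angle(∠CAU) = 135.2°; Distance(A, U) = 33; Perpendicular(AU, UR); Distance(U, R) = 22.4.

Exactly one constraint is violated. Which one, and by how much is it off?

Distance(U, R) = 22.4 — off by 5.30.

C = (0.00, 0.00) ✓; CA at 2.500° ✓; |CA| = 48.80 ✓; ∠CAU = 135.2° ✓; |AU| = 33.00 ✓; ∠(AU, UR) = 90.00° ✓; |UR| = 17.10 ✗.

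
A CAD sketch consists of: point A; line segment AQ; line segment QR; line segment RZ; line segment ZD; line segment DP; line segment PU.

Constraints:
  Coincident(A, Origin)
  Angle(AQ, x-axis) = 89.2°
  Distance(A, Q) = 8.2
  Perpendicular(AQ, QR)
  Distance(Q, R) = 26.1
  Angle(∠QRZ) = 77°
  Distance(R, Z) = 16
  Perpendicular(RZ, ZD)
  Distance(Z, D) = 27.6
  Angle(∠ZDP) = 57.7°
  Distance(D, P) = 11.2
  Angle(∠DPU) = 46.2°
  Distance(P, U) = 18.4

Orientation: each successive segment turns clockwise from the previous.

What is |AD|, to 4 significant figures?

4.548

A is at the origin; AQ runs at 89.2° with length 8.2, so Q = (0.1145, 8.199). The perpendicularity gives QR at right angles to AQ, so QR runs at -0.8000°; with |QR| = 26.1, R = (26.21, 7.835). ∠QRZ = 77.0° gives RZ at -103.8° from the x-axis; with |RZ| = 16.0, Z = (22.40, -7.703). RZ is perpendicular to ZD, so ZD runs at 166.2°; with |ZD| = 27.6, D = (-4.408, -1.120). Then |AD| = |D − A| = 4.548.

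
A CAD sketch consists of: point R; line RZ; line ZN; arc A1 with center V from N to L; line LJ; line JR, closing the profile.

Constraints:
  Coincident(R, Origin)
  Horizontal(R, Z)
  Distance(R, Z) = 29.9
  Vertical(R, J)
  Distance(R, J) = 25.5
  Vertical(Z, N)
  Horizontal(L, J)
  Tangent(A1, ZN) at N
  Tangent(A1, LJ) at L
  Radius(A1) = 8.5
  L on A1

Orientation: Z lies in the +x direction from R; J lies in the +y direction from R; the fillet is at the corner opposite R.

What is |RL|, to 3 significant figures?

33.3

The virtual corner opposite R is at (29.9, 25.5). The tangent condition forces VN to be normal to ZN and since A1 is tangent to LJ there, VL ⟂ LJ, with radius 8.5, so the center V sits 8.5 in from both sides at V = (21.4, 17.0). That places the tangent points at N = (29.9, 17.0) on ZN and L = (21.4, 25.5) on LJ. Then |RL| = |L − R| = 33.3.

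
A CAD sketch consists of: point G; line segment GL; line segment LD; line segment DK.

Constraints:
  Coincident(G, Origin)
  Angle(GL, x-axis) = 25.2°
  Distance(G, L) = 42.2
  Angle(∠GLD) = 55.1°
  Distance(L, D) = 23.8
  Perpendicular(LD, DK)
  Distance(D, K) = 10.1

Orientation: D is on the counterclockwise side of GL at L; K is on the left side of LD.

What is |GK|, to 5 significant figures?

24.513

∠GLD = 55.1°, so LD runs at 25.2° + (180° − 55.1°) = 150.10° from the x-axis; with |LD| = 23.8, D = L + 23.8·(cos 150.10°, sin 150.10°) = (17.552, 29.832). The perpendicularity gives DK at right angles to LD; with |DK| = 10.1 on the left of LD, K = D + 10.1·(-0.49849, -0.86690) = (12.517, 21.076). Then |GK| = |K − G| = 24.513.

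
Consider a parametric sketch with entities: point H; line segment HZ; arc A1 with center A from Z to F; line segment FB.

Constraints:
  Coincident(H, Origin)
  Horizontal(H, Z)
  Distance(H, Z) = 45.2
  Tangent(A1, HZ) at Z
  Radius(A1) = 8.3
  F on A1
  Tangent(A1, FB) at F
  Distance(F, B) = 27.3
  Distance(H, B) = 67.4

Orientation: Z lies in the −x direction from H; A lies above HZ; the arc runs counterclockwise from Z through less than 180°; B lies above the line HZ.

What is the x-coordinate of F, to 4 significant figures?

-39.29

H is at the origin; H and Z share the same y with |HZ| = 45.2 and Z on the −x side, so Z = (-45.20, 0.000). Tangency of A1 to HZ means the radius AZ is perpendicular to HZ, so A = Z + (0, 8.3) = (-45.20, 8.300). Since AF ⟂ FB (tangency), |AB| = √(8.3² + 27.3²) = 28.53 regardless of where F sits on A1. So B lies on both circle(H, 67.4) and circle(A, 28.53); the above-HZ intersection is B = (-58.44, 33.58). F is the foot of the tangent from B: F = (-39.29, 14.12).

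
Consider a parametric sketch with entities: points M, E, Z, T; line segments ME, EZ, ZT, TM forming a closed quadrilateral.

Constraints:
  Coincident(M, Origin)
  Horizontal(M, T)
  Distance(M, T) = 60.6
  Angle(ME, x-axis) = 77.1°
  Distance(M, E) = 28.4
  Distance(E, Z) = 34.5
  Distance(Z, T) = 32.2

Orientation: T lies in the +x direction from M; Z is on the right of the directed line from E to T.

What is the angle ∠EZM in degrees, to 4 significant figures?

52.57°

M is at the origin; MT is horizontal with |MT| = 60.6 and T in +x, so T = (60.6, 0). ME runs at 77.1° with |ME| = 28.4, so E = (6.340, 27.68). Z is determined by |EZ| = 34.5 and |ZT| = 32.2 together: it lies at the intersection of circle(E, 34.5) and circle(T, 32.2). With |ET| = 60.91, the foot of the radical line on ET is 31.72 from E and the perpendicular offset is √(34.5² − 31.72²) = 13.58. Taking the right-of-ET solution: Z = (28.42, 1.175).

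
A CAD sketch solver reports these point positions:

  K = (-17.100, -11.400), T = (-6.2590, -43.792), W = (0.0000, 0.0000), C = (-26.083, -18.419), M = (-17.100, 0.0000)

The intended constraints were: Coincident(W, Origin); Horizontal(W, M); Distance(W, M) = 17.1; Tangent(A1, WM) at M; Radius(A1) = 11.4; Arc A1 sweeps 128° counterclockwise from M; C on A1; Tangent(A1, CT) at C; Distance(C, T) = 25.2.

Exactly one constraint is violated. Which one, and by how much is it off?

Distance(C, T) = 25.2 — off by 7.00.

W = (0.00, 0.00) ✓; W.y = 0.00, M.y = 0.00 ✓; |WM| = 17.10 ✓; ∠(KM, MW) = 90.00° ✓; |KM| = 11.40 ✓; bearing(K→C) − bearing(K→M) = 128.0° ✓; |KC| = 11.40 ✓; ∠(KC, CT) = 90.00° ✓; |CT| = 32.20 ✗.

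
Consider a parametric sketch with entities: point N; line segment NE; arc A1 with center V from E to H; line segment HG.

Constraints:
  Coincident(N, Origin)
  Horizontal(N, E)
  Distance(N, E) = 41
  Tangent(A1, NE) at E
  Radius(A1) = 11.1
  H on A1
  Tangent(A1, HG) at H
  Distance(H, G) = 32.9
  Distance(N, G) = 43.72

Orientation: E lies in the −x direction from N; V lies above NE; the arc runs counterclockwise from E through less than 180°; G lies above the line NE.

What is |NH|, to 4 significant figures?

31.40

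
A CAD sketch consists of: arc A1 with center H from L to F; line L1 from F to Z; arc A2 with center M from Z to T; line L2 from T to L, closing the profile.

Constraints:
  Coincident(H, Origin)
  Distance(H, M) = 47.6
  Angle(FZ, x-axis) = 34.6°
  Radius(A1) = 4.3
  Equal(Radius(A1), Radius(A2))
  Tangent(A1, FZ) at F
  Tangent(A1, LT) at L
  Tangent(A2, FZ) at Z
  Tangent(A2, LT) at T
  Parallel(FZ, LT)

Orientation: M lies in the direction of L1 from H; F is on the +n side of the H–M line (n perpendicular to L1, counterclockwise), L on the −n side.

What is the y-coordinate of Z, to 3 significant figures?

30.6

The slot axis is L1's direction at 34.6°, so u = (cos 34.6°, sin 34.6°) = (0.823, 0.568) and n = (−sin 34.6°, cos 34.6°) = (-0.568, 0.823). H is at the origin and M lies 47.6 along u from H, so M = 47.6·u = (39.2, 27.0). Tangency of A1 to both parallel lines with radius 4.3 puts F and L at H ± 4.3·n: F = (-2.44, 3.54), L = (2.44, -3.54). Equal radii place Z and T the same way about M: Z = M + 4.3·n = (36.7, 30.6), T = M − 4.3·n = (41.6, 23.5). So Z.y = 30.6.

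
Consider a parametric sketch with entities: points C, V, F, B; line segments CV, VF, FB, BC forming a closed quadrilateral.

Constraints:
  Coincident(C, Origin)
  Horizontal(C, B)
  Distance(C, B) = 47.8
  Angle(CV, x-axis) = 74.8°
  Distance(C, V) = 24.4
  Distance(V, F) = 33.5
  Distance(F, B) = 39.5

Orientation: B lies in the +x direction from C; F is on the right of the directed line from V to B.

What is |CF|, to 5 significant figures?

13.679

C is at the origin; C and B share the same y with |CB| = 47.8 and B in +x, so B = (47.8, 0). CV runs at 74.8° with |CV| = 24.4, so V = (6.3974, 23.546). F is determined by |VF| = 33.5 and |FB| = 39.5 together: it lies at the intersection of circle(V, 33.5) and circle(B, 39.5). With |VB| = 47.630, the foot of the radical line on VB is 19.217 from V and the perpendicular offset is √(33.5² − 19.217²) = 27.440. Taking the right-of-VB solution: F = (9.5366, -9.8062).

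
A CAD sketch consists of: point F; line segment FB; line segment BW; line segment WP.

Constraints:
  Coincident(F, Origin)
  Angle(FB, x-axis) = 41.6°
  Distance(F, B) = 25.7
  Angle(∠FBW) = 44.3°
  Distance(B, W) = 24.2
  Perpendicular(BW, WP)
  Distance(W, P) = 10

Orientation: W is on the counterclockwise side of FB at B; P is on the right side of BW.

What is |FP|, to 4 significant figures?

28.55

∠FBW = 44.3°, so BW runs at 41.6° + (180° − 44.3°) = 177.3° from the x-axis; with |BW| = 24.2, W = B + 24.2·(cos 177.3°, sin 177.3°) = (-4.955, 18.20). The perpendicularity gives WP at right angles to BW; with |WP| = 10.0 on the right of BW, P = W + 10.0·(0.04711, 0.9989) = (-4.484, 28.19). Then |FP| = |P − F| = 28.55.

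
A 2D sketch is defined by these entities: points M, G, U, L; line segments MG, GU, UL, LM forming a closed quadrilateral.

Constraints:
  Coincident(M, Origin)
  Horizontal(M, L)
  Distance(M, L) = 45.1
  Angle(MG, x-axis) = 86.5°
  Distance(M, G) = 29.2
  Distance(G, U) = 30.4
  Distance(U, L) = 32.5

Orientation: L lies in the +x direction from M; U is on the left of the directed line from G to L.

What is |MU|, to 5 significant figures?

43.868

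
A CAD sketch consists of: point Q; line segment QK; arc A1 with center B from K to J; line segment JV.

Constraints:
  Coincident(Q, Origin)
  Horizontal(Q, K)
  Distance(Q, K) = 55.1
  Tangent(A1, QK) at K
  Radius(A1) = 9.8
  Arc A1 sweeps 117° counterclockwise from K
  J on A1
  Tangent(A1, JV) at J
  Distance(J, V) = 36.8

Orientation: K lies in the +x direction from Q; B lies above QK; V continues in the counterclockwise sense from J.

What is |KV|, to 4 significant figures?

47.71

On A1, K sits at bearing -90° from B; a 117° counterclockwise sweep puts J at bearing 27°, so J = B + 9.8·(cos 27°, sin 27°) = (63.83, 14.25). The tangent condition forces BJ to be normal to JV, so JV runs along (−sin 27°, cos 27°); with |JV| = 36.8, V = (47.13, 47.04). Then |KV| = |V − K| = 47.71.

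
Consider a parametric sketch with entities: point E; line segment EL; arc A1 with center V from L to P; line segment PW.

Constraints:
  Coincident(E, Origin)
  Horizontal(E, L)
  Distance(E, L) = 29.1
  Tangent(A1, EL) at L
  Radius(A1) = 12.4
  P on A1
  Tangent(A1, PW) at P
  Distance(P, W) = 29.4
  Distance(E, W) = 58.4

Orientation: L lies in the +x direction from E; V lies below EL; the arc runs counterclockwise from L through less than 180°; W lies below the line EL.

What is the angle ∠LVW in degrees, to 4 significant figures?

159.5°

Checks: |VP| = 12.40 ✓; ∠(VP, PW) = 90.00° ✓; |PW| = 29.40 ✓; |EW| = 58.40 ✓.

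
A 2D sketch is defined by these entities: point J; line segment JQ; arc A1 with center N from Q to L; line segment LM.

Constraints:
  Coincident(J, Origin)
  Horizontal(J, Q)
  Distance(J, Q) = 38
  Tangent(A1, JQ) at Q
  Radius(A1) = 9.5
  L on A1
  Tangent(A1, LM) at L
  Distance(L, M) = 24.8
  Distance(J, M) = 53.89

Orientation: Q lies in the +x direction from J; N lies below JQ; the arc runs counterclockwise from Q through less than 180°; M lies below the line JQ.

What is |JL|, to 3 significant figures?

32.4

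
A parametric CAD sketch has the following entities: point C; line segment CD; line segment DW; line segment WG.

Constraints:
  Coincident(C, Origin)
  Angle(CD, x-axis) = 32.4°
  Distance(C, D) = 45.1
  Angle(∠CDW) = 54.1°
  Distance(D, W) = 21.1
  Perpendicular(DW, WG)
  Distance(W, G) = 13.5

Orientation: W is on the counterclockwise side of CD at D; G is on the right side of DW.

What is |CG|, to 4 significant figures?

50.32

C is at the origin; CD runs at 32.4° with length 45.1, so D = 45.1·(cos 32.4°, sin 32.4°) = (38.08, 24.17). ∠CDW = 54.1°, so DW runs at 32.4° + (180° − 54.1°) = 158.3° from the x-axis; with |DW| = 21.1, W = D + 21.1·(cos 158.3°, sin 158.3°) = (18.47, 31.97). DW ⟂ WG; with |WG| = 13.5 on the right of DW, G = W + 13.5·(0.3697, 0.9291) = (23.47, 44.51). Then |CG| = |G − C| = 50.32.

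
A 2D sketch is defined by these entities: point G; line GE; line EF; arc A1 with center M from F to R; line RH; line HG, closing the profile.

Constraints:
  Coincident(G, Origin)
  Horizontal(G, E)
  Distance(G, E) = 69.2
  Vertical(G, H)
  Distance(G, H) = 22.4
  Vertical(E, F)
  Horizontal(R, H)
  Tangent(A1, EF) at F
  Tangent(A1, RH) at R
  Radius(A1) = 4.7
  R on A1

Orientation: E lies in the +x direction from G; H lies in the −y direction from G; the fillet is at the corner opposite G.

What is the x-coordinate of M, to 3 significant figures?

64.5

G is at the origin; G and E share the same y with |GE| = 69.2 and E on the +x side, so E = (69.2, 0.00). GH is vertical with |GH| = 22.4 and H on the −y side, so H = (0.00, -22.4). The virtual corner opposite G is at (69.2, -22.4). The tangent condition forces MF to be normal to EF and A1 meets RH tangentially, so MR is at right angles to RH, with radius 4.7, so the center M sits 4.7 in from both sides at M = (64.5, -17.7). So M.x = 64.5.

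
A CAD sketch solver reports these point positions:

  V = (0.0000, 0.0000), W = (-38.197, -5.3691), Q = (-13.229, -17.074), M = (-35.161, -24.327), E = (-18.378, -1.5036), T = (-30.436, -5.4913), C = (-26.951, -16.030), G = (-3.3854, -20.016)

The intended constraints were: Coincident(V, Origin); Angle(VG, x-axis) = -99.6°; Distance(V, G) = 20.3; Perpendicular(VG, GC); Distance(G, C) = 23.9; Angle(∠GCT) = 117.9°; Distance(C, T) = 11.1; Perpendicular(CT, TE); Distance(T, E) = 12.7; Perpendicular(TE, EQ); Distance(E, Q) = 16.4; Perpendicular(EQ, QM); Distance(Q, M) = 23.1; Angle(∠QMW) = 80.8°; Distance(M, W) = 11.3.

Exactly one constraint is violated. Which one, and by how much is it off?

Distance(M, W) = 11.3 — off by 7.90.

V = (0.00, 0.00) ✓; VG at -99.60° ✓; |VG| = 20.30 ✓; ∠(VG, GC) = 90.00° ✓; |GC| = 23.90 ✓; ∠GCT = 117.9° ✓; |CT| = 11.10 ✓; ∠(CT, TE) = 90.00° ✓; |TE| = 12.70 ✓; ∠(TE, EQ) = 90.00° ✓; |EQ| = 16.40 ✓; ∠(EQ, QM) = 90.00° ✓; |QM| = 23.10 ✓; ∠QMW = 80.80° ✓; |MW| = 19.20 ✗.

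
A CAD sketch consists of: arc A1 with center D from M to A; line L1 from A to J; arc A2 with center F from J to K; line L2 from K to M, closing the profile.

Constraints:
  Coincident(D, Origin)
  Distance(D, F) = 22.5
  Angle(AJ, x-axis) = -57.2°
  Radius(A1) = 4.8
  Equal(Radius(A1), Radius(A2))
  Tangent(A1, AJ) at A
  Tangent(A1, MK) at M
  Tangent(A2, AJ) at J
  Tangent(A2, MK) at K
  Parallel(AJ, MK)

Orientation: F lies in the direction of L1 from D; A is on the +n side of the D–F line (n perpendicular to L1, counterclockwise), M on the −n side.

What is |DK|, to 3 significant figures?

23.0

Tangency of A1 to both parallel lines with radius 4.8 puts A and M at D ± 4.8·n: A = (4.03, 2.60), M = (-4.03, -2.60). Equal radii place J and K the same way about F: J = F + 4.8·n = (16.2, -16.3), K = F − 4.8·n = (8.15, -21.5). Then |DK| = |K − D| = 23.0.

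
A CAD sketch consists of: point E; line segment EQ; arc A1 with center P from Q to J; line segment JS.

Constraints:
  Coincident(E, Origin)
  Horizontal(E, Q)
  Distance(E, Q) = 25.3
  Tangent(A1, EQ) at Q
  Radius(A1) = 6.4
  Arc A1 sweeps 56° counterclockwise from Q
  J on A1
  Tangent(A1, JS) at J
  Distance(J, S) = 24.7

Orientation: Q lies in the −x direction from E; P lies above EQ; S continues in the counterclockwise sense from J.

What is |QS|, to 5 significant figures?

30.138

E is at the origin; EQ is horizontal with |EQ| = 25.3 and Q on the −x side, so Q = (-25.300, 0.0000). Tangency of A1 to EQ means the radius PQ is perpendicular to EQ, so P = Q + (0, 6.4) = (-25.300, 6.4000). On A1, Q sits at bearing -90° from P; a 56° counterclockwise sweep puts J at bearing -34°, so J = P + 6.4·(cos -34°, sin -34°) = (-19.994, 2.8212). The tangent condition forces PJ to be normal to JS, so JS runs along (−sin -34°, cos -34°); with |JS| = 24.7, S = (-6.1821, 23.298). Then |QS| = |S − Q| = 30.138.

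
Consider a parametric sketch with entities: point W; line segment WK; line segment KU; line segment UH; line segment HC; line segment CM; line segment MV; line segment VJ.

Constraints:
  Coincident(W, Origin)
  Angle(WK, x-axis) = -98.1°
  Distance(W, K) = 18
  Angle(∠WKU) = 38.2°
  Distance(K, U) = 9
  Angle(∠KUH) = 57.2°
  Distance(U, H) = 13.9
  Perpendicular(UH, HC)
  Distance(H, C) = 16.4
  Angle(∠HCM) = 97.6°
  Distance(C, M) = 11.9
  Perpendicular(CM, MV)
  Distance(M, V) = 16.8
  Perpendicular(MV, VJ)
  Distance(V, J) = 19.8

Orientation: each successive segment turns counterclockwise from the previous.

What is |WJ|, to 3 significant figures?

15.8

CM ⟂ MV, so MV runs at 68.9°; with |MV| = 16.8, V = (3.78, -12.9). MV is perpendicular to VJ, so VJ runs at 159°; with |VJ| = 19.8, J = (-14.7, -5.79). Then |WJ| = |J − W| = 15.8.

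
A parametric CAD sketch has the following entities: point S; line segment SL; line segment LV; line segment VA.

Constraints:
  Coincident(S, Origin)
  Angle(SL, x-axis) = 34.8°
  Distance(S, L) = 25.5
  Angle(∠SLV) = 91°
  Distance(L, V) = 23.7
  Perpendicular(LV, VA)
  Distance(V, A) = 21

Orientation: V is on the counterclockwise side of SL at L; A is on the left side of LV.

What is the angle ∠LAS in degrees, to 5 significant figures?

52.092°

S is at the origin; SL runs at 34.8° with length 25.5, so L = 25.5·(cos 34.8°, sin 34.8°) = (20.939, 14.553). ∠SLV = 91.0°, so LV runs at 34.8° + (180° − 91.0°) = 123.80° from the x-axis; with |LV| = 23.7, V = L + 23.7·(cos 123.80°, sin 123.80°) = (7.7551, 34.248). The perpendicularity gives VA at right angles to LV; with |VA| = 21.0 on the left of LV, A = V + 21.0·(-0.83098, -0.55630) = (-9.6956, 22.565). Then cos ∠LAS = AL·AS / (|AL||AS|), giving 52.092°.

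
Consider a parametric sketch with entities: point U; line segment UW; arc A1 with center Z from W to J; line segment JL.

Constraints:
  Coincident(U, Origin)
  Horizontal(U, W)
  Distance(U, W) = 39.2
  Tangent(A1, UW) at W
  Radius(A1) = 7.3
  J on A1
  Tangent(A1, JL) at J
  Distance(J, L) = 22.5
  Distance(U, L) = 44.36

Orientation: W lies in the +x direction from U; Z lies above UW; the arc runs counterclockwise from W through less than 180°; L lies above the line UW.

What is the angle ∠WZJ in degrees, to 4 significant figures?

124.1°

Checks: |ZJ| = 7.300 ✓; ∠(ZJ, JL) = 90.00° ✓; |JL| = 22.50 ✓; |UL| = 44.36 ✓.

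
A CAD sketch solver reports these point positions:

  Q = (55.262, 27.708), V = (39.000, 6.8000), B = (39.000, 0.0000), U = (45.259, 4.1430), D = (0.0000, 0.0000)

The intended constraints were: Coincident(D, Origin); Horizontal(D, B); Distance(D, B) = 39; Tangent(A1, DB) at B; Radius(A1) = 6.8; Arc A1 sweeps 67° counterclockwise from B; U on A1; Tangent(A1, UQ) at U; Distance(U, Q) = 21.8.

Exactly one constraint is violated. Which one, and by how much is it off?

Distance(U, Q) = 21.8 — off by 3.80.

D = (0.00, 0.00) ✓; D.y = 0.00, B.y = 0.00 ✓; |DB| = 39.00 ✓; ∠(VB, BD) = 90.00° ✓; |VB| = 6.800 ✓; bearing(V→U) − bearing(V→B) = 67.00° ✓; |VU| = 6.800 ✓; ∠(VU, UQ) = 90.00° ✓; |UQ| = 25.60 ✗.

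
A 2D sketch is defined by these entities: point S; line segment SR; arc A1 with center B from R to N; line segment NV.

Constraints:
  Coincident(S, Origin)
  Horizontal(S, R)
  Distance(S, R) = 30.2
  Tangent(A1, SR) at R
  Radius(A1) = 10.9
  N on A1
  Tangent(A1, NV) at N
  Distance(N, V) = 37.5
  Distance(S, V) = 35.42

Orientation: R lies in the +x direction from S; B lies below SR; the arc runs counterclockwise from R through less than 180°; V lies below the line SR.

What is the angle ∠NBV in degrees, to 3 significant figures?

73.8°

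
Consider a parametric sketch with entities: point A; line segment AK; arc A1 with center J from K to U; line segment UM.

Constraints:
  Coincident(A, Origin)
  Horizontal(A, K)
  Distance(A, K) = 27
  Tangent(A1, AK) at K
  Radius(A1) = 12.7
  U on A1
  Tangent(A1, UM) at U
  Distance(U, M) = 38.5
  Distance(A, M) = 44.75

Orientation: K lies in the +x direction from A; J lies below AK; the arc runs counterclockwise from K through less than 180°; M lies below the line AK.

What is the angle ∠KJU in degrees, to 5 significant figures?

70.380°

A is at the origin; A and K share the same y with |AK| = 27.0 and K on the +x side, so K = (27.000, 0.0000). Since A1 is tangent to AK there, JK ⟂ AK, so J = K + (0, -12.7) = (27.000, -12.700). Since JU ⟂ UM (tangency), |JM| = √(12.7² + 38.5²) = 40.541 regardless of where U sits on A1. So M lies on both circle(A, 44.75) and circle(J, 40.541); the below-AK intersection is M = (2.1097, -44.700). U is the foot of the tangent from M: U = (15.037, -8.4356).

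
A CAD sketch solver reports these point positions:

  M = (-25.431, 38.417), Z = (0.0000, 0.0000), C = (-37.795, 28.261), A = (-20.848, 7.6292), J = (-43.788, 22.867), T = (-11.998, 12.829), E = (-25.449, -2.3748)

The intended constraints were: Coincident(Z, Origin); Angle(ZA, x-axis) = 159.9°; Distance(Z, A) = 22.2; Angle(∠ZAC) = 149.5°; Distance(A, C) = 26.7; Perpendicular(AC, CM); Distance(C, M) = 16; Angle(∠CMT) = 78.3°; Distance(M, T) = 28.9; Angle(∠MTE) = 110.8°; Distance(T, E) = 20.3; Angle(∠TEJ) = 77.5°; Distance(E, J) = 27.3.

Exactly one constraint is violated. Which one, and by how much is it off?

Distance(E, J) = 27.3 — off by 3.90.

Z = (0.00, 0.00) ✓; ZA at 159.9° ✓; |ZA| = 22.20 ✓; ∠ZAC = 149.5° ✓; |AC| = 26.70 ✓; ∠(AC, CM) = 90.00° ✓; |CM| = 16.00 ✓; ∠CMT = 78.30° ✓; |MT| = 28.90 ✓; ∠MTE = 110.8° ✓; |TE| = 20.30 ✓; ∠TEJ = 77.50° ✓; |EJ| = 31.20 ✗.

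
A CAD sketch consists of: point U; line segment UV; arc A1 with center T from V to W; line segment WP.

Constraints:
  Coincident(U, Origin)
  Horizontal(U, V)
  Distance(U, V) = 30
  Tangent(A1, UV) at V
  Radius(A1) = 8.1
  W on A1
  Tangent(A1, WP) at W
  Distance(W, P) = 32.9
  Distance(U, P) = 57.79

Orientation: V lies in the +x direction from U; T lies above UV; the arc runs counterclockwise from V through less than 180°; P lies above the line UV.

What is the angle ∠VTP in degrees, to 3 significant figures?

160°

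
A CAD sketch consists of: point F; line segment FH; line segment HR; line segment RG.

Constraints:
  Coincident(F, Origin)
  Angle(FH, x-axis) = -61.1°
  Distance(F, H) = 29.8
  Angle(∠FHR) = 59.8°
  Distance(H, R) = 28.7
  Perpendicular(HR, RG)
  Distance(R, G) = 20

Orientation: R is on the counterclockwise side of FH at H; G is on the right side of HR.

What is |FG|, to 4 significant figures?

47.77

F is at the origin; FH runs at -61.1° with length 29.8, so H = 29.8·(cos -61.1°, sin -61.1°) = (14.40, -26.09). ∠FHR = 59.8°, so HR runs at -61.1° + (180° − 59.8°) = 59.10° from the x-axis; with |HR| = 28.7, R = H + 28.7·(cos 59.10°, sin 59.10°) = (29.14, -1.462). HR is perpendicular to RG; with |RG| = 20.0 on the right of HR, G = R + 20.0·(0.8581, -0.5135) = (46.30, -11.73). Then |FG| = |G − F| = 47.77.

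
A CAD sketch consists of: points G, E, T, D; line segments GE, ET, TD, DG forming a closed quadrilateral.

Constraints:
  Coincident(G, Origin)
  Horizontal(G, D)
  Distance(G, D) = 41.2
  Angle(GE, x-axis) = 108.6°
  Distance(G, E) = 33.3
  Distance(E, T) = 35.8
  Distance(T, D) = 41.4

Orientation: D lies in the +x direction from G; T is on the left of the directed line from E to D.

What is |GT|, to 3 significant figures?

45.2

Checks: |ET| = 35.80 ✓; |TD| = 41.40 ✓.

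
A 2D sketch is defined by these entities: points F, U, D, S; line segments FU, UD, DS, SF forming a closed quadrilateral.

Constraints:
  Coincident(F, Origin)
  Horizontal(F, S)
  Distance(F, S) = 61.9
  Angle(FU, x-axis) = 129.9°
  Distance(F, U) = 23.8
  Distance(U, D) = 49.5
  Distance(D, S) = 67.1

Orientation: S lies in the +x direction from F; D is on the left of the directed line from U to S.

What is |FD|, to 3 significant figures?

56.4

Checks: |FS| = 61.90 ✓; |FU| = 23.80 ✓; |UD| = 49.50 ✓; |DS| = 67.10 ✓.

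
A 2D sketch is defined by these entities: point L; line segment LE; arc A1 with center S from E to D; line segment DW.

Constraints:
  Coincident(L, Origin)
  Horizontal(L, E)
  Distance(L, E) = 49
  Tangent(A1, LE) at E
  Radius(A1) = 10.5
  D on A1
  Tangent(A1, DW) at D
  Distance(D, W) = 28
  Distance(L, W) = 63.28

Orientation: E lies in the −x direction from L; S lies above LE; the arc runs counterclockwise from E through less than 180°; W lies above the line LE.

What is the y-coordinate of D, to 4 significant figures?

14.09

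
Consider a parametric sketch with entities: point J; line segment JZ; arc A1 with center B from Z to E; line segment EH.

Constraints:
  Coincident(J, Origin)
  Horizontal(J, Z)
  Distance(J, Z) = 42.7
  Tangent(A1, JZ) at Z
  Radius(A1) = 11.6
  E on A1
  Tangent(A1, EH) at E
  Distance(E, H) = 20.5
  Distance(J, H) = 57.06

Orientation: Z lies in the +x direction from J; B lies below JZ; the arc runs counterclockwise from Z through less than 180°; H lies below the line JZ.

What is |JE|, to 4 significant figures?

37.92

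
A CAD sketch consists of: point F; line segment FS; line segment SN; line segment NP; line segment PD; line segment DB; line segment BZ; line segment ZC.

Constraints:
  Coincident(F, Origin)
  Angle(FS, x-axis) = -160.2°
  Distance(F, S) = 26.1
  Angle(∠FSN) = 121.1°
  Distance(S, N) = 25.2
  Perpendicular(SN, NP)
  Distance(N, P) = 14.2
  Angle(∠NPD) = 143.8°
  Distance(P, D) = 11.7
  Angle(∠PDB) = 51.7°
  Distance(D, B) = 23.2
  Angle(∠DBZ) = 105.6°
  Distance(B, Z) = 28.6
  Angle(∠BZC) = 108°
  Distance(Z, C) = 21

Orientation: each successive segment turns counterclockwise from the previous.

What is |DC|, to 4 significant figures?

41.40

∠DBZ = 105.6° gives BZ at -132.4° from the x-axis; with |BZ| = 28.6, Z = (-44.95, -42.07). ∠BZC = 108.0° gives ZC at -60.40° from the x-axis; with |ZC| = 21.0, C = (-34.58, -60.33). Then |DC| = |C − D| = 41.40.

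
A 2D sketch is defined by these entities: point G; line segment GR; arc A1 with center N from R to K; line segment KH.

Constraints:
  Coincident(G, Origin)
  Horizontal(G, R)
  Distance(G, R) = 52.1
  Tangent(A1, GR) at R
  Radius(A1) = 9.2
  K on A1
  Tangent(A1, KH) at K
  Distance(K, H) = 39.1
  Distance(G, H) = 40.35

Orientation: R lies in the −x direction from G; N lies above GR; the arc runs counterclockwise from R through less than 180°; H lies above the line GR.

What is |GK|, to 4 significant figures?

44.96

Checks: G.y = 0.00, R.y = 0.00 ✓; |NK| = 9.200 ✓; ∠(NK, KH) = 90.00° ✓; |KH| = 39.10 ✓; |GH| = 40.35 ✓.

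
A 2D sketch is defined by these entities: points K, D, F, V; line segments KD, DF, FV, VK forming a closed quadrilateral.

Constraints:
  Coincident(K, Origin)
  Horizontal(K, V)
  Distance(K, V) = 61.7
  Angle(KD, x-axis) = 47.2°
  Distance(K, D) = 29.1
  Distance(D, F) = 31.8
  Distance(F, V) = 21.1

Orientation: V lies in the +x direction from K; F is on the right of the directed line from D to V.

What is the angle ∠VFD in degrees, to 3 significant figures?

124°

K is at the origin; K and V share the same y with |KV| = 61.7 and V in +x, so V = (61.7, 0). KD runs at 47.2° with |KD| = 29.1, so D = (19.8, 21.4). F is determined by |DF| = 31.8 and |FV| = 21.1 together: it lies at the intersection of circle(D, 31.8) and circle(V, 21.1). With |DV| = 47.1, the foot of the radical line on DV is 29.5 from D and the perpendicular offset is √(31.8² − 29.5²) = 11.8. Taking the right-of-DV solution: F = (40.8, -2.54).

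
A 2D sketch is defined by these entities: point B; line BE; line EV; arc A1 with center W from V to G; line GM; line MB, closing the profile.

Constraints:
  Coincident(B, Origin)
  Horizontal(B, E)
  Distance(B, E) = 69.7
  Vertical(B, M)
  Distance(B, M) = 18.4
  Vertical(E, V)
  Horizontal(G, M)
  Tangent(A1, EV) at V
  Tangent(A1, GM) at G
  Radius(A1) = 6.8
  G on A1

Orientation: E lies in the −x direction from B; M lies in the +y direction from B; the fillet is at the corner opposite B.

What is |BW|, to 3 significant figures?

64.0

BM is vertical with |BM| = 18.4 and M on the +y side, so M = (0.00, 18.4). The virtual corner opposite B is at (-69.7, 18.4). The tangent condition forces WV to be normal to EV and since A1 is tangent to GM there, WG ⟂ GM, with radius 6.8, so the center W sits 6.8 in from both sides at W = (-62.9, 11.6). Then |BW| = |W − B| = 64.0.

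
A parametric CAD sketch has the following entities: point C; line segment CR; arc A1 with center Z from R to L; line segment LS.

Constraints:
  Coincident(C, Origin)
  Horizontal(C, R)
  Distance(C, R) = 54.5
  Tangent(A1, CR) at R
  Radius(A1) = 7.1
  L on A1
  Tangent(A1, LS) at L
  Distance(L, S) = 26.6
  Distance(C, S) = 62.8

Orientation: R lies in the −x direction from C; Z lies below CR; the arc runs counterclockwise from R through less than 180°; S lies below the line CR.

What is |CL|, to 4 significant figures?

61.93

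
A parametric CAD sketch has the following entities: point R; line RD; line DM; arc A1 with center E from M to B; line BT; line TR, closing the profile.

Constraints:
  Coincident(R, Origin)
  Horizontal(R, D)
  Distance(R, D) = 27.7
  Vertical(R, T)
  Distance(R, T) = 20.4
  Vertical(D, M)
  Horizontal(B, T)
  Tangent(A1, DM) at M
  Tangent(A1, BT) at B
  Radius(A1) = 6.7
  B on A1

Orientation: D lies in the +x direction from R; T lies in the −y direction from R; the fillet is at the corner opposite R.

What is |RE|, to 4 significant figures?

25.07

RT is vertical with |RT| = 20.4 and T on the −y side, so T = (0.000, -20.40). The virtual corner opposite R is at (27.70, -20.40). Since A1 is tangent to DM there, EM ⟂ DM and tangency of A1 to BT means the radius EB is perpendicular to BT, with radius 6.7, so the center E sits 6.7 in from both sides at E = (21.00, -13.70). Then |RE| = |E − R| = 25.07.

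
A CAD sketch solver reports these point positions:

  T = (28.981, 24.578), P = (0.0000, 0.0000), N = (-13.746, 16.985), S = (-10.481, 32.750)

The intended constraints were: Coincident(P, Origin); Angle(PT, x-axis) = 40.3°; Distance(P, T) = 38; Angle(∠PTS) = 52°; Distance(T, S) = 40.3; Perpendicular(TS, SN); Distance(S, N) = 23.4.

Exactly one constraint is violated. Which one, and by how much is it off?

Distance(S, N) = 23.4 — off by 7.30.

P = (0.00, 0.00) ✓; PT at 40.30° ✓; |PT| = 38.00 ✓; ∠PTS = 52.00° ✓; |TS| = 40.30 ✓; ∠(TS, SN) = 90.00° ✓; |SN| = 16.10 ✗.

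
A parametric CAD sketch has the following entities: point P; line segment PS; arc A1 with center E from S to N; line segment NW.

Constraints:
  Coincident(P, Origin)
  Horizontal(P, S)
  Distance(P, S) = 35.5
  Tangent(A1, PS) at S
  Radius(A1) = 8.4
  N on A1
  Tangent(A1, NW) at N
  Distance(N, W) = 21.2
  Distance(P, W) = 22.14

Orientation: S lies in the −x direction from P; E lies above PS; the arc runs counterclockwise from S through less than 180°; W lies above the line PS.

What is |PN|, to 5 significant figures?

29.813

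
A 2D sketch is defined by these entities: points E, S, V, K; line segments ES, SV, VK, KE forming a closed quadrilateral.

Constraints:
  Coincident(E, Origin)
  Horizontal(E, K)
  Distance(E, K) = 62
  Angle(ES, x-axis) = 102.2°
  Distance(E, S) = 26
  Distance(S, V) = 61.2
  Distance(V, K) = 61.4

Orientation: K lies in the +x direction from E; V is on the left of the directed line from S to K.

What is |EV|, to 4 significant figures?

74.67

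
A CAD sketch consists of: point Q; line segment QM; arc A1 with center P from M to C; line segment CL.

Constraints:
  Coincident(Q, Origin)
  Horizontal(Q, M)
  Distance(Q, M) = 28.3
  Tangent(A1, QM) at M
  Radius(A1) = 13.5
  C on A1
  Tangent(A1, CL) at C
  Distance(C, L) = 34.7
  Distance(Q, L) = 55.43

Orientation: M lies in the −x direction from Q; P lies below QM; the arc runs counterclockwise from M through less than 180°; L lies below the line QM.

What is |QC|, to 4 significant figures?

44.84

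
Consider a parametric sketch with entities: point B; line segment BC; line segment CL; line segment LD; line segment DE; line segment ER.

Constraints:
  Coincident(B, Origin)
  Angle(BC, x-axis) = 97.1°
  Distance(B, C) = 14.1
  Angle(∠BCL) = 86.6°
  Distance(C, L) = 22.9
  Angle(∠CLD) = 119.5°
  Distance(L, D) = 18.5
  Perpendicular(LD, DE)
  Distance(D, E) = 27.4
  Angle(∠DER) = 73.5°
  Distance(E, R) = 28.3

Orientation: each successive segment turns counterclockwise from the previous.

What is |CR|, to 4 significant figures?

2.702

The perpendicularity gives DE at right angles to LD, so DE runs at -19.00°; with |DE| = 27.4, E = (-4.375, -16.59). ∠DER = 73.5° gives ER at 87.50° from the x-axis; with |ER| = 28.3, R = (-3.141, 11.68). Then |CR| = |R − C| = 2.702.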